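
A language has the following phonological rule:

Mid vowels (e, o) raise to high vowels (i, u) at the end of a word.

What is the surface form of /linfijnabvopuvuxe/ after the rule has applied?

Scanning /linfijnabvopuvuxe/: /o/ at position 11 is not in the conditioning environment; /e/ is a mid vowel in word-final position, so it raises to [i].
Result: [linfijnabvopuvuxi].

linfijnabvopuvuxi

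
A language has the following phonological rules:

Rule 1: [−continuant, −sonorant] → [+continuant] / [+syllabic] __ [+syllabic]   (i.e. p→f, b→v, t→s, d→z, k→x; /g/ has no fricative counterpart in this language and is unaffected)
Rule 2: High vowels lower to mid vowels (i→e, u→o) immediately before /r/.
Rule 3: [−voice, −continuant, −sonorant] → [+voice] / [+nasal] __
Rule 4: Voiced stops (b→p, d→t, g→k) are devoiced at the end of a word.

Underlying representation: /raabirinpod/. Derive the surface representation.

raaverinbot

Rule 1 (intervocalic spirantization): /b/ is a stop between vowels /a/ and /i/, so it spirantizes to the fricative [v]. /raabirinpod/ → raavirinpod.
Rule 2 (pre-rhotic lowering): /i/ is a high vowel immediately before /r/, so it lowers to [e]. /raavirinpod/ → raaverinpod.
Rule 3 (post-nasal voicing): /p/ is a voiceless stop immediately after the nasal /n/, so it voices to [b]. /raaverinpod/ → raaverinbod.
Rule 4 (final devoicing): /d/ is a voiced stop in word-final position, so it devoices to [t]. /raaverinbod/ → raaverinbot.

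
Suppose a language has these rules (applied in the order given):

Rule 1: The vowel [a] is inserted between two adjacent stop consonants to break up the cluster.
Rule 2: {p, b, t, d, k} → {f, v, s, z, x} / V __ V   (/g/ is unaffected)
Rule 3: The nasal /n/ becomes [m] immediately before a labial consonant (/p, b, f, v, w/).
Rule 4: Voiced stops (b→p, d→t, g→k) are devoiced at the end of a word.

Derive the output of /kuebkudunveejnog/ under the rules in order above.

kuevaxuzumveejnok

Rule 1 (stop-cluster a-epenthesis): /b/ and /k/ form a stop–stop cluster, so [a] is inserted between them. /kuebkudunveejnog/ → kuebakudunveejnog.
Rule 2 (intervocalic spirantization): /b/ is a stop between vowels /e/ and /a/, so it spirantizes to the fricative [v]. /k/ is a stop between vowels /a/ and /u/, so it spirantizes to the fricative [x]. /d/ is a stop between vowels /u/ and /u/, so it spirantizes to the fricative [z]. /kuebakudunveejnog/ → kuevaxuzunveejnog.
Rule 3 (nasal place assimilation): /n/ precedes the labial consonant /v/, so it assimilates in place to [m]. /kuevaxuzunveejnog/ → kuevaxuzumveejnog.
Rule 4 (final devoicing): /g/ is a voiced stop in word-final position, so it devoices to [k]. /kuevaxuzumveejnog/ → kuevaxuzumveejnok.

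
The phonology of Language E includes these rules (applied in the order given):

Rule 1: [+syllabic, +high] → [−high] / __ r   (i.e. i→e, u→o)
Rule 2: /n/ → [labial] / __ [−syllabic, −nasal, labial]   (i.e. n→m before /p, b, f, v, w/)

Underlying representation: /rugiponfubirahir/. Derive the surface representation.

rugipomfuberaher

Rule 1 (pre-rhotic lowering): /i/ is a high vowel immediately before /r/, so it lowers to [e]. /i/ is a high vowel immediately before /r/, so it lowers to [e]. /rugiponfubirahir/ → rugiponfuberaher.
Rule 2 (nasal place assimilation): /n/ precedes the labial consonant /f/, so it assimilates in place to [m]. /rugiponfuberaher/ → rugipomfuberaher.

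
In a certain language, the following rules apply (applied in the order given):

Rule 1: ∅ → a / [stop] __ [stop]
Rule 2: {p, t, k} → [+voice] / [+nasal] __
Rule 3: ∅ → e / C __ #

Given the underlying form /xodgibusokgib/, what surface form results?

xodagibusokagibe

Rule 1 (stop-cluster a-epenthesis): /d/ and /g/ form a stop–stop cluster, so [a] is inserted between them. /k/ and /g/ form a stop–stop cluster, so [a] is inserted between them. /xodgibusokgib/ → xodagibusokagib.
Rule 2 (post-nasal voicing): no segment meets the environment; /xodagibusokagib/ is unchanged.
Rule 3 (final e-epenthesis): the form ends in the consonant /b/, so [e] is inserted word-finally. /xodagibusokagib/ → xodagibusokagibe.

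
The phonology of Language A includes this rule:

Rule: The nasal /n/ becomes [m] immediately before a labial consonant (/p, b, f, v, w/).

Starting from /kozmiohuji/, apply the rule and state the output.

kozmiohuji

No segment of /kozmiohuji/ meets the structural description of the rule, so the form surfaces unchanged.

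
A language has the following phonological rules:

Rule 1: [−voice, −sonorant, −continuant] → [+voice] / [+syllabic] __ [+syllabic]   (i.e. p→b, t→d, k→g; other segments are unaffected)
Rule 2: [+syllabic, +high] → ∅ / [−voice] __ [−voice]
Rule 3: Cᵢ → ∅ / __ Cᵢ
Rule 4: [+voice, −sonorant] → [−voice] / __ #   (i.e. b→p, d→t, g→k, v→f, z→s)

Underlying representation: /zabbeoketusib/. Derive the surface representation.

Rule 1 (intervocalic voicing): /k/ is a voiceless stop between vowels /o/ and /e/, so it voices to [g]. /t/ is a voiceless stop between vowels /e/ and /u/, so it voices to [d]. /zabbeoketusib/ → zabbeogedusib.
Rule 2 (high vowel syncope): no segment meets the environment; /zabbeogedusib/ is unchanged.
Rule 3 (degemination): /bb/ is a geminate; the first /b/ deletes. /zabbeogedusib/ → zabeogedusib.
Rule 4 (final devoicing): /b/ is a voiced obstruent in word-final position, so it devoices to [p]. /zabeogedusib/ → zabeogedusip.

zabeogedusip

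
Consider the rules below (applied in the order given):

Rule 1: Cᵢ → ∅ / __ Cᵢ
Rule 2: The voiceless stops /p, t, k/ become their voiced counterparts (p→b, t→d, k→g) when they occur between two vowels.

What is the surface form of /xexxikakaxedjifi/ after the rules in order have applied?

Rule 1 (degemination): /xx/ is a geminate; the first /x/ deletes. /xexxikakaxedjifi/ → xexikakaxedjifi.
Rule 2 (intervocalic voicing): /k/ is a voiceless stop between vowels /i/ and /a/, so it voices to [g]. /k/ is a voiceless stop between vowels /a/ and /a/, so it voices to [g]. /xexikakaxedjifi/ → xexigagaxedjifi.

xexigagaxedjifi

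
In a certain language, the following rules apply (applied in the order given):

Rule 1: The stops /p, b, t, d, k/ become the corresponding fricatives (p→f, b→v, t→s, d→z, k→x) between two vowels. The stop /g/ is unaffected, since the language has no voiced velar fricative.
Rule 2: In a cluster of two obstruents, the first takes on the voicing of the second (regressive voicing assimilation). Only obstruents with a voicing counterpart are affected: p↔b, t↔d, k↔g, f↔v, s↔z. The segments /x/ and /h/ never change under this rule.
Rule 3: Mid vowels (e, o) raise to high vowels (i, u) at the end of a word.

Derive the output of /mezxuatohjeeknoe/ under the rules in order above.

mesxuasohjeeknoi

Rule 1 (intervocalic spirantization): /t/ is a stop between vowels /a/ and /o/, so it spirantizes to the fricative [s]. /mezxuatohjeeknoe/ → mezxuasohjeeknoe.
Rule 2 (regressive voicing assimilation): /z/ precedes the voiceless obstruent /x/, so it devoices to [s] by assimilation. /mezxuasohjeeknoe/ → mesxuasohjeeknoe.
Rule 3 (final vowel raising): /e/ is a mid vowel in word-final position, so it raises to [i]. /mesxuasohjeeknoe/ → mesxuasohjeeknoi.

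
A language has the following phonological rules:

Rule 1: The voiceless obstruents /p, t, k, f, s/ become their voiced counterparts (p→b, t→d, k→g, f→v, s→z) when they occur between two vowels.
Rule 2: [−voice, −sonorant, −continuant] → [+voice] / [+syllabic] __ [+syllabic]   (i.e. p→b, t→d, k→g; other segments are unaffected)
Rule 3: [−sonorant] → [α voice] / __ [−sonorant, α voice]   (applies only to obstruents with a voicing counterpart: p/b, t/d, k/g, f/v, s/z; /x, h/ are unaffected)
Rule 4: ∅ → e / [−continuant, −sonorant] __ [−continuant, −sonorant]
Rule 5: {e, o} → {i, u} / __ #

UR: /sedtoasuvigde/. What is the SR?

setetoazuvigedi

Rule 1 (intervocalic voicing): /s/ is a voiceless obstruent between vowels /a/ and /u/, so it voices to [z]. /sedtoasuvigde/ → sedtoazuvigde.
Rule 2 (intervocalic voicing): no segment meets the environment; /sedtoazuvigde/ is unchanged.
Rule 3 (regressive voicing assimilation): /d/ precedes the voiceless obstruent /t/, so it devoices to [t] by assimilation. /sedtoazuvigde/ → settoazuvigde.
Rule 4 (stop-cluster e-epenthesis): /t/ and /t/ form a stop–stop cluster, so [e] is inserted between them. /g/ and /d/ form a stop–stop cluster, so [e] is inserted between them. /settoazuvigde/ → setetoazuvigede.
Rule 5 (final vowel raising): /e/ is a mid vowel in word-final position, so it raises to [i]. /setetoazuvigede/ → setetoazuvigedi.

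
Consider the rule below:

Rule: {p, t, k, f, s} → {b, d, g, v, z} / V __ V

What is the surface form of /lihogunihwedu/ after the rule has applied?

No segment of /lihogunihwedu/ meets the structural description of the rule, so the form surfaces unchanged.

lihogunihwedu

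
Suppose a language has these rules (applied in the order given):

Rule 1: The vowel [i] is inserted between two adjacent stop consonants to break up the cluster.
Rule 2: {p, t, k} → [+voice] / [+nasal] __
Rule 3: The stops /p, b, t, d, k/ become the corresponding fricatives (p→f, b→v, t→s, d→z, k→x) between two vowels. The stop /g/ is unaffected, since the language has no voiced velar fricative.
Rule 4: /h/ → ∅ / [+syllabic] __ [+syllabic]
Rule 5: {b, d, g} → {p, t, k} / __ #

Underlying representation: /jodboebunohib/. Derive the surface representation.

Rule 1 (stop-cluster i-epenthesis): /d/ and /b/ form a stop–stop cluster, so [i] is inserted between them. /jodboebunohib/ → jodiboebunohib.
Rule 2 (post-nasal voicing): no segment meets the environment; /jodiboebunohib/ is unchanged.
Rule 3 (intervocalic spirantization): /d/ is a stop between vowels /o/ and /i/, so it spirantizes to the fricative [z]. /b/ is a stop between vowels /i/ and /o/, so it spirantizes to the fricative [v]. /b/ is a stop between vowels /e/ and /u/, so it spirantizes to the fricative [v]. /jodiboebunohib/ → jozivoevunohib.
Rule 4 (intervocalic h-deletion): /h/ occurs between vowels /o/ and /i/, so it deletes. /jozivoevunohib/ → jozivoevunoib.
Rule 5 (final devoicing): /b/ is a voiced stop in word-final position, so it devoices to [p]. /jozivoevunoib/ → jozivoevunoip.

jozivoevunoip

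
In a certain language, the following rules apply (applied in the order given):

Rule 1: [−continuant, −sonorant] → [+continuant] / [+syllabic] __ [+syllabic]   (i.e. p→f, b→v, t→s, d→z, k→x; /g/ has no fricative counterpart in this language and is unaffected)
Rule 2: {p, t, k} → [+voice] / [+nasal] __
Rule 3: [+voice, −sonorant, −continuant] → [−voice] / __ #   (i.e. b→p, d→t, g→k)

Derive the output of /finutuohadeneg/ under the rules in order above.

Rule 1 (intervocalic spirantization): /t/ is a stop between vowels /u/ and /u/, so it spirantizes to the fricative [s]. /d/ is a stop between vowels /a/ and /e/, so it spirantizes to the fricative [z]. /finutuohadeneg/ → finusuohazeneg.
Rule 2 (post-nasal voicing): no segment meets the environment; /finusuohazeneg/ is unchanged.
Rule 3 (final devoicing): /g/ is a voiced stop in word-final position, so it devoices to [k]. /finusuohazeneg/ → finusuohazenek.

finusuohazenek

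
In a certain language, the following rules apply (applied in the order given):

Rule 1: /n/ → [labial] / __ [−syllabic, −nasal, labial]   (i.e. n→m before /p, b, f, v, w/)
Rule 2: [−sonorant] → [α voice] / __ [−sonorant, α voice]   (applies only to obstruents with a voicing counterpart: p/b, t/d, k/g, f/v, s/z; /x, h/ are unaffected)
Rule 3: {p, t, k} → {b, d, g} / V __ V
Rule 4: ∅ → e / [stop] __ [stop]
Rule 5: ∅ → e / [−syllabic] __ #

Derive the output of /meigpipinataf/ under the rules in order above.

Rule 1 (nasal place assimilation): no segment meets the environment; /meigpipinataf/ is unchanged.
Rule 2 (regressive voicing assimilation): /g/ precedes the voiceless obstruent /p/, so it devoices to [k] by assimilation. /meigpipinataf/ → meikpipinataf.
Rule 3 (intervocalic voicing): /p/ is a voiceless stop between vowels /i/ and /i/, so it voices to [b]. /t/ is a voiceless stop between vowels /a/ and /a/, so it voices to [d]. /meikpipinataf/ → meikpibinadaf.
Rule 4 (stop-cluster e-epenthesis): /k/ and /p/ form a stop–stop cluster, so [e] is inserted between them. /meikpibinadaf/ → meikepibinadaf.
Rule 5 (final e-epenthesis): the form ends in the consonant /f/, so [e] is inserted word-finally. /meikepibinadaf/ → meikepibinadafe.

meikepibinadafe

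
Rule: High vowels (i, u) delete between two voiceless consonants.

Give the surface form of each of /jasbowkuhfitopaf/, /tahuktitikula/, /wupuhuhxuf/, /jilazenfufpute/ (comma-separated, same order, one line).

/jasbowkuhfitopaf/: /u/ is a high vowel flanked by voiceless consonants /k/ and /h/, so it deletes. /i/ is a high vowel flanked by voiceless consonants /f/ and /t/, so it deletes. → [jasbowkhftopaf].
/tahuktitikula/: /u/ is a high vowel flanked by voiceless consonants /h/ and /k/, so it deletes. /i/ is a high vowel flanked by voiceless consonants /t/ and /t/, so it deletes. /i/ is a high vowel flanked by voiceless consonants /t/ and /k/, so it deletes. → [tahkttkula].
/wupuhuhxuf/: /u/ is a high vowel flanked by voiceless consonants /p/ and /h/, so it deletes. /u/ is a high vowel flanked by voiceless consonants /h/ and /h/, so it deletes. /u/ is a high vowel flanked by voiceless consonants /x/ and /f/, so it deletes. → [wuphhxf].
/jilazenfufpute/: /u/ is a high vowel flanked by voiceless consonants /f/ and /f/, so it deletes. /u/ is a high vowel flanked by voiceless consonants /p/ and /t/, so it deletes. → [jilazenffpte].

jasbowkhftopaf, tahkttkula, wuphhxf, jilazenffpte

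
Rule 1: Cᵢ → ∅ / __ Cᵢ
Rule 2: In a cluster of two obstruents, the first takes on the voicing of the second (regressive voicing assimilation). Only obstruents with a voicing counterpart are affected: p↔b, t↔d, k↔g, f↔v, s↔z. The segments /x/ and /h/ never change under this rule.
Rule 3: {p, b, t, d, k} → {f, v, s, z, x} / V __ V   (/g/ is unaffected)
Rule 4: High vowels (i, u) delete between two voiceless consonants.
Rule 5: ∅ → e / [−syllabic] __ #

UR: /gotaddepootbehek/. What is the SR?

gosazefoodbeheke

Rule 1 (degemination): /dd/ is a geminate; the first /d/ deletes. /gotaddepootbehek/ → gotadepootbehek.
Rule 2 (regressive voicing assimilation): /t/ precedes the voiced obstruent /b/, so it voices to [d] by assimilation. /gotadepootbehek/ → gotadepoodbehek.
Rule 3 (intervocalic spirantization): /t/ is a stop between vowels /o/ and /a/, so it spirantizes to the fricative [s]. /d/ is a stop between vowels /a/ and /e/, so it spirantizes to the fricative [z]. /p/ is a stop between vowels /e/ and /o/, so it spirantizes to the fricative [f]. /gotadepoodbehek/ → gosazefoodbehek.
Rule 4 (high vowel syncope): no segment meets the environment; /gosazefoodbehek/ is unchanged.
Rule 5 (final e-epenthesis): the form ends in the consonant /k/, so [e] is inserted word-finally. /gosazefoodbehek/ → gosazefoodbeheke.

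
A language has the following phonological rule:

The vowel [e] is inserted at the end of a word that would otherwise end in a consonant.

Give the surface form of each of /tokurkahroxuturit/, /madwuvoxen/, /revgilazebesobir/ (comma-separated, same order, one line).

tokurkahroxuturite, madwuvoxene, revgilazebesobire

/tokurkahroxuturit/: the form ends in the consonant /t/, so [e] is inserted word-finally. → [tokurkahroxuturite].
/madwuvoxen/: the form ends in the consonant /n/, so [e] is inserted word-finally. → [madwuvoxene].
/revgilazebesobir/: the form ends in the consonant /r/, so [e] is inserted word-finally. → [revgilazebesobire].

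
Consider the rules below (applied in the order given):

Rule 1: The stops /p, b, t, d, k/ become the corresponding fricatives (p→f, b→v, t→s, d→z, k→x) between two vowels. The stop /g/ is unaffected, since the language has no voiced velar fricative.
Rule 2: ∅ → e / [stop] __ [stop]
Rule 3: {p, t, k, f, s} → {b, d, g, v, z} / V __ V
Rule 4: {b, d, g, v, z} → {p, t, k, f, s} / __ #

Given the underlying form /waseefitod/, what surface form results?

Rule 1 (intervocalic spirantization): /t/ is a stop between vowels /i/ and /o/, so it spirantizes to the fricative [s]. /waseefitod/ → waseefisod.
Rule 2 (stop-cluster e-epenthesis): no segment meets the environment; /waseefisod/ is unchanged.
Rule 3 (intervocalic voicing): /s/ is a voiceless obstruent between vowels /a/ and /e/, so it voices to [z]. /f/ is a voiceless obstruent between vowels /e/ and /i/, so it voices to [v]. /s/ is a voiceless obstruent between vowels /i/ and /o/, so it voices to [z]. /waseefisod/ → wazeevizod.
Rule 4 (final devoicing): /d/ is a voiced obstruent in word-final position, so it devoices to [t]. /wazeevizod/ → wazeevizot.

wazeevizot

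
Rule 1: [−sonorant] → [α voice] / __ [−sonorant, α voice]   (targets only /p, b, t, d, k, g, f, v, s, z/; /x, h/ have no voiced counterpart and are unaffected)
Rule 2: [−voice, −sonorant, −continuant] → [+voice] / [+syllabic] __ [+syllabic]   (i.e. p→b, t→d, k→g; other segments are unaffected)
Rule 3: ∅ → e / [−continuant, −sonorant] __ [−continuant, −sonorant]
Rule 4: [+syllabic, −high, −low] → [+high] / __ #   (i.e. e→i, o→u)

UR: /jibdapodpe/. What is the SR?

jibedabotepi

Rule 1 (regressive voicing assimilation): /d/ precedes the voiceless obstruent /p/, so it devoices to [t] by assimilation. /jibdapodpe/ → jibdapotpe.
Rule 2 (intervocalic voicing): /p/ is a voiceless stop between vowels /a/ and /o/, so it voices to [b]. /jibdapotpe/ → jibdabotpe.
Rule 3 (stop-cluster e-epenthesis): /b/ and /d/ form a stop–stop cluster, so [e] is inserted between them. /t/ and /p/ form a stop–stop cluster, so [e] is inserted between them. /jibdabotpe/ → jibedabotepe.
Rule 4 (final vowel raising): /e/ is a mid vowel in word-final position, so it raises to [i]. /jibedabotepe/ → jibedabotepi.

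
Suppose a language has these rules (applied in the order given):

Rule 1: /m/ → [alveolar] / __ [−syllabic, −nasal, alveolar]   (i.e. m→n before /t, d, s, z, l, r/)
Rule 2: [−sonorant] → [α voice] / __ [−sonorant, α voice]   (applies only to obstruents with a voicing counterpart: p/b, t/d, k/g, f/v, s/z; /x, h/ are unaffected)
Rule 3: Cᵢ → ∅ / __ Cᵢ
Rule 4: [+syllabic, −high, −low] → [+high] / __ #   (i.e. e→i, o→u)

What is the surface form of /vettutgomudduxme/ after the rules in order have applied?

vetudgomuduxmi

Rule 1 (nasal place assimilation): no segment meets the environment; /vettutgomudduxme/ is unchanged.
Rule 2 (regressive voicing assimilation): /t/ precedes the voiced obstruent /g/, so it voices to [d] by assimilation. /vettutgomudduxme/ → vettudgomudduxme.
Rule 3 (degemination): /tt/ is a geminate; the first /t/ deletes. /dd/ is a geminate; the first /d/ deletes. /vettudgomudduxme/ → vetudgomuduxme.
Rule 4 (final vowel raising): /e/ is a mid vowel in word-final position, so it raises to [i]. /vetudgomuduxme/ → vetudgomuduxmi.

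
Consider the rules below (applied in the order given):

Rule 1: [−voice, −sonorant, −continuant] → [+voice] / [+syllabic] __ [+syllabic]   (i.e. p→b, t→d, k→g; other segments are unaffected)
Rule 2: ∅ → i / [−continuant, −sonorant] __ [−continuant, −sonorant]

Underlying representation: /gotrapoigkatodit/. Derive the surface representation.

gotraboigikadodit

Rule 1 (intervocalic voicing): /p/ is a voiceless stop between vowels /a/ and /o/, so it voices to [b]. /t/ is a voiceless stop between vowels /a/ and /o/, so it voices to [d]. /gotrapoigkatodit/ → gotraboigkadodit.
Rule 2 (stop-cluster i-epenthesis): /g/ and /k/ form a stop–stop cluster, so [i] is inserted between them. /gotraboigkadodit/ → gotraboigikadodit.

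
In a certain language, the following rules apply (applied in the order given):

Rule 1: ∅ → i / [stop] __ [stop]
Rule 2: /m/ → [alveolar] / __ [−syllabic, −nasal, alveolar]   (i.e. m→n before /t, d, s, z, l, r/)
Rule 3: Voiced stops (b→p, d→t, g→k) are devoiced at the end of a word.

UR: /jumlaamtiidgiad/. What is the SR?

junlaantiidigiat

Rule 1 (stop-cluster i-epenthesis): /d/ and /g/ form a stop–stop cluster, so [i] is inserted between them. /jumlaamtiidgiad/ → jumlaamtiidigiad.
Rule 2 (nasal place assimilation): /m/ precedes the alveolar consonant /l/, so it assimilates in place to [n]. /m/ precedes the alveolar consonant /t/, so it assimilates in place to [n]. /jumlaamtiidigiad/ → junlaantiidigiad.
Rule 3 (final devoicing): /d/ is a voiced stop in word-final position, so it devoices to [t]. /junlaantiidigiad/ → junlaantiidigiat.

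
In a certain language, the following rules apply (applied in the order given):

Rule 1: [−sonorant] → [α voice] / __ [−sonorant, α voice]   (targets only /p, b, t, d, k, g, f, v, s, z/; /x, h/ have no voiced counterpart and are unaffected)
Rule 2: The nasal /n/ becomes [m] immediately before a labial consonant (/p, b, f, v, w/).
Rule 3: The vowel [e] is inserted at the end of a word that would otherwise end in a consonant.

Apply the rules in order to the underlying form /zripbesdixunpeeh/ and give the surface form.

Rule 1 (regressive voicing assimilation): /p/ precedes the voiced obstruent /b/, so it voices to [b] by assimilation. /s/ precedes the voiced obstruent /d/, so it voices to [z] by assimilation. /zripbesdixunpeeh/ → zribbezdixunpeeh.
Rule 2 (nasal place assimilation): /n/ precedes the labial consonant /p/, so it assimilates in place to [m]. /zribbezdixunpeeh/ → zribbezdixumpeeh.
Rule 3 (final e-epenthesis): the form ends in the consonant /h/, so [e] is inserted word-finally. /zribbezdixumpeeh/ → zribbezdixumpeehe.

zribbezdixumpeehe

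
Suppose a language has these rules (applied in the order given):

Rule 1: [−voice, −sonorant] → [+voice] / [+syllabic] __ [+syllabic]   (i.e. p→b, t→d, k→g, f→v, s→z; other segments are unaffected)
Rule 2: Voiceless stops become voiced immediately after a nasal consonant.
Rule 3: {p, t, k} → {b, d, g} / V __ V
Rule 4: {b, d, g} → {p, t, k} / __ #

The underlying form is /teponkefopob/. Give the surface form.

tebongevobop

Rule 1 (intervocalic voicing): /p/ is a voiceless obstruent between vowels /e/ and /o/, so it voices to [b]. /f/ is a voiceless obstruent between vowels /e/ and /o/, so it voices to [v]. /p/ is a voiceless obstruent between vowels /o/ and /o/, so it voices to [b]. /teponkefopob/ → tebonkevobob.
Rule 2 (post-nasal voicing): /k/ is a voiceless stop immediately after the nasal /n/, so it voices to [g]. /tebonkevobob/ → tebongevobob.
Rule 3 (intervocalic voicing): no segment meets the environment; /tebongevobob/ is unchanged.
Rule 4 (final devoicing): /b/ is a voiced stop in word-final position, so it devoices to [p]. /tebongevobob/ → tebongevobop.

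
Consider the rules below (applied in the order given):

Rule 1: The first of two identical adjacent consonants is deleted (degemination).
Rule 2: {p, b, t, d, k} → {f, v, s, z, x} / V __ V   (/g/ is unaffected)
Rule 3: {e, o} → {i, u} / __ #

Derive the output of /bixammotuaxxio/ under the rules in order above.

Rule 1 (degemination): /mm/ is a geminate; the first /m/ deletes. /xx/ is a geminate; the first /x/ deletes. /bixammotuaxxio/ → bixamotuaxio.
Rule 2 (intervocalic spirantization): /t/ is a stop between vowels /o/ and /u/, so it spirantizes to the fricative [s]. /bixamotuaxio/ → bixamosuaxio.
Rule 3 (final vowel raising): /o/ is a mid vowel in word-final position, so it raises to [u]. /bixamosuaxio/ → bixamosuaxiu.

bixamosuaxiu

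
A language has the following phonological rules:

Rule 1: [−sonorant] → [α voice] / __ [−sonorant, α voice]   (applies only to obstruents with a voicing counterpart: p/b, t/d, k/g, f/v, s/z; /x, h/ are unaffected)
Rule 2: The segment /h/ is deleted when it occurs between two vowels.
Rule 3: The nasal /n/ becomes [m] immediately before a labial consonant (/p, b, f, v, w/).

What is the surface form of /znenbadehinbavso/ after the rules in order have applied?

znembadeimbafso

Rule 1 (regressive voicing assimilation): /v/ precedes the voiceless obstruent /s/, so it devoices to [f] by assimilation. /znenbadehinbavso/ → znenbadehinbafso.
Rule 2 (intervocalic h-deletion): /h/ occurs between vowels /e/ and /i/, so it deletes. /znenbadehinbafso/ → znenbadeinbafso.
Rule 3 (nasal place assimilation): /n/ precedes the labial consonant /b/, so it assimilates in place to [m]. /n/ precedes the labial consonant /b/, so it assimilates in place to [m]. /znenbadeinbafso/ → znembadeimbafso.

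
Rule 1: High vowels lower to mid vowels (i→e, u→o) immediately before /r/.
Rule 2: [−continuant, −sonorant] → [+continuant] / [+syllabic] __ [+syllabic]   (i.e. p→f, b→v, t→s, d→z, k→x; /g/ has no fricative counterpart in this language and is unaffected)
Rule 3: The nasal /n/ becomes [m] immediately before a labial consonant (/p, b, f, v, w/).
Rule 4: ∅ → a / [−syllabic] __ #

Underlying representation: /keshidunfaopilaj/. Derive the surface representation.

Rule 1 (pre-rhotic lowering): no segment meets the environment; /keshidunfaopilaj/ is unchanged.
Rule 2 (intervocalic spirantization): /d/ is a stop between vowels /i/ and /u/, so it spirantizes to the fricative [z]. /p/ is a stop between vowels /o/ and /i/, so it spirantizes to the fricative [f]. /keshidunfaopilaj/ → keshizunfaofilaj.
Rule 3 (nasal place assimilation): /n/ precedes the labial consonant /f/, so it assimilates in place to [m]. /keshizunfaofilaj/ → keshizumfaofilaj.
Rule 4 (final a-epenthesis): the form ends in the consonant /j/, so [a] is inserted word-finally. /keshizumfaofilaj/ → keshizumfaofilaja.

keshizumfaofilaja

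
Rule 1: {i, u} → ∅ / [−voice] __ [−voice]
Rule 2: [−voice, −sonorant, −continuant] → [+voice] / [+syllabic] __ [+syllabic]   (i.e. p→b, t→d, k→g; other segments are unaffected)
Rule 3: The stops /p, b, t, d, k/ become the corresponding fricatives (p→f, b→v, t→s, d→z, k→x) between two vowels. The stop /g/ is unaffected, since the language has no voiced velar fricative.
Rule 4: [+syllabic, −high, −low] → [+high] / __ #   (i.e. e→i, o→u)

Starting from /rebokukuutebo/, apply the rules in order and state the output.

Rule 1 (high vowel syncope): /u/ is a high vowel flanked by voiceless consonants /k/ and /k/, so it deletes. /rebokukuutebo/ → rebokkuutebo.
Rule 2 (intervocalic voicing): /t/ is a voiceless stop between vowels /u/ and /e/, so it voices to [d]. /rebokkuutebo/ → rebokkuudebo.
Rule 3 (intervocalic spirantization): /b/ is a stop between vowels /e/ and /o/, so it spirantizes to the fricative [v]. /d/ is a stop between vowels /u/ and /e/, so it spirantizes to the fricative [z]. /b/ is a stop between vowels /e/ and /o/, so it spirantizes to the fricative [v]. /rebokkuudebo/ → revokkuuzevo.
Rule 4 (final vowel raising): /o/ is a mid vowel in word-final position, so it raises to [u]. /revokkuuzevo/ → revokkuuzevu.

revokkuuzevu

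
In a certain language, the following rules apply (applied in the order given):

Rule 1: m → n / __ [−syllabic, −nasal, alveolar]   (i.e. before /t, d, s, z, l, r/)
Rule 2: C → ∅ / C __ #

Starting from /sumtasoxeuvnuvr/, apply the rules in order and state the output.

Rule 1 (nasal place assimilation): /m/ precedes the alveolar consonant /t/, so it assimilates in place to [n]. /sumtasoxeuvnuvr/ → suntasoxeuvnuvr.
Rule 2 (final cluster simplification): /r/ is the second consonant of a word-final cluster /vr/, so it deletes. /suntasoxeuvnuvr/ → suntasoxeuvnuv.

suntasoxeuvnuv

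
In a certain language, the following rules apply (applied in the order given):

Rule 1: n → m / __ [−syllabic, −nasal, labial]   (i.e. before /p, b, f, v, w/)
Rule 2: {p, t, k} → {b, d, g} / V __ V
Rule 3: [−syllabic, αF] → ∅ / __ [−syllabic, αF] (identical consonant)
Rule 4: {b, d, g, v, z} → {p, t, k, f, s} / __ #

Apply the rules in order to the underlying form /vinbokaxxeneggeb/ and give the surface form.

Rule 1 (nasal place assimilation): /n/ precedes the labial consonant /b/, so it assimilates in place to [m]. /vinbokaxxeneggeb/ → vimbokaxxeneggeb.
Rule 2 (intervocalic voicing): /k/ is a voiceless stop between vowels /o/ and /a/, so it voices to [g]. /vimbokaxxeneggeb/ → vimbogaxxeneggeb.
Rule 3 (degemination): /xx/ is a geminate; the first /x/ deletes. /gg/ is a geminate; the first /g/ deletes. /vimbogaxxeneggeb/ → vimbogaxenegeb.
Rule 4 (final devoicing): /b/ is a voiced obstruent in word-final position, so it devoices to [p]. /vimbogaxenegeb/ → vimbogaxenegep.

vimbogaxenegep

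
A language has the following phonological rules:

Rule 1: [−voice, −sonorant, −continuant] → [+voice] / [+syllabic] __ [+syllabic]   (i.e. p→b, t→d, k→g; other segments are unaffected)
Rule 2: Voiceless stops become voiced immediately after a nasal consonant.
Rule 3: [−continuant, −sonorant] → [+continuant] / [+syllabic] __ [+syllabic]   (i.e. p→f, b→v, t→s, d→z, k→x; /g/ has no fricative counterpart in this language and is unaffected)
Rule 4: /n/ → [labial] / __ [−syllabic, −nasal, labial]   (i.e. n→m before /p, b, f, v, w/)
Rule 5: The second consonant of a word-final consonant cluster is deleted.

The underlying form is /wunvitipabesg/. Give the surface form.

Rule 1 (intervocalic voicing): /t/ is a voiceless stop between vowels /i/ and /i/, so it voices to [d]. /p/ is a voiceless stop between vowels /i/ and /a/, so it voices to [b]. /wunvitipabesg/ → wunvidibabesg.
Rule 2 (post-nasal voicing): no segment meets the environment; /wunvidibabesg/ is unchanged.
Rule 3 (intervocalic spirantization): /d/ is a stop between vowels /i/ and /i/, so it spirantizes to the fricative [z]. /b/ is a stop between vowels /i/ and /a/, so it spirantizes to the fricative [v]. /b/ is a stop between vowels /a/ and /e/, so it spirantizes to the fricative [v]. /wunvidibabesg/ → wunvizivavesg.
Rule 4 (nasal place assimilation): /n/ precedes the labial consonant /v/, so it assimilates in place to [m]. /wunvizivavesg/ → wumvizivavesg.
Rule 5 (final cluster simplification): /g/ is the second consonant of a word-final cluster /sg/, so it deletes. /wumvizivavesg/ → wumvizivaves.

wumvizivaves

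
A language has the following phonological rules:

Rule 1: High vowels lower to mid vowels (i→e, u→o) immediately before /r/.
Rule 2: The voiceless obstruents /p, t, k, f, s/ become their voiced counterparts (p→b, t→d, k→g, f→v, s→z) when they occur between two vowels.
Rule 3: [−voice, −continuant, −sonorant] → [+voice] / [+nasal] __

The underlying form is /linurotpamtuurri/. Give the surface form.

linorotpamduorri

Rule 1 (pre-rhotic lowering): /u/ is a high vowel immediately before /r/, so it lowers to [o]. /u/ is a high vowel immediately before /r/, so it lowers to [o]. /linurotpamtuurri/ → linorotpamtuorri.
Rule 2 (intervocalic voicing): no segment meets the environment; /linorotpamtuorri/ is unchanged.
Rule 3 (post-nasal voicing): /t/ is a voiceless stop immediately after the nasal /m/, so it voices to [d]. /linorotpamtuorri/ → linorotpamduorri.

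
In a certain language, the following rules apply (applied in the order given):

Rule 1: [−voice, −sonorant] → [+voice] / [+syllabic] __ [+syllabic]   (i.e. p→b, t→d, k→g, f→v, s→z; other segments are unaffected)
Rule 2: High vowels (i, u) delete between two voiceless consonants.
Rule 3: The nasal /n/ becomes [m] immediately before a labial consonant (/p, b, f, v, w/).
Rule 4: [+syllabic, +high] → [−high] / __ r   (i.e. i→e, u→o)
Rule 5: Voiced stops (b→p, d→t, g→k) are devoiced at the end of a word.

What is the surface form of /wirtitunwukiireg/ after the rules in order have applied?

Rule 1 (intervocalic voicing): /t/ is a voiceless obstruent between vowels /i/ and /u/, so it voices to [d]. /k/ is a voiceless obstruent between vowels /u/ and /i/, so it voices to [g]. /wirtitunwukiireg/ → wirtidunwugiireg.
Rule 2 (high vowel syncope): no segment meets the environment; /wirtidunwugiireg/ is unchanged.
Rule 3 (nasal place assimilation): /n/ precedes the labial consonant /w/, so it assimilates in place to [m]. /wirtidunwugiireg/ → wirtidumwugiireg.
Rule 4 (pre-rhotic lowering): /i/ is a high vowel immediately before /r/, so it lowers to [e]. /i/ is a high vowel immediately before /r/, so it lowers to [e]. /wirtidumwugiireg/ → wertidumwugiereg.
Rule 5 (final devoicing): /g/ is a voiced stop in word-final position, so it devoices to [k]. /wertidumwugiereg/ → wertidumwugierek.

wertidumwugierek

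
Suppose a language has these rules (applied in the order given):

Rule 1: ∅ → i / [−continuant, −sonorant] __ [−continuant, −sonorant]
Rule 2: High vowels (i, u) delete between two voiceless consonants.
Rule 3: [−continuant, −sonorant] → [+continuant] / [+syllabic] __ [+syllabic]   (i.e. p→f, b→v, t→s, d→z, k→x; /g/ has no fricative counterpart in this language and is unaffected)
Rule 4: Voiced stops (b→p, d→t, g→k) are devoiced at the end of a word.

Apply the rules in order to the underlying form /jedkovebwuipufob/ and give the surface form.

jezixovebwuipfop

Rule 1 (stop-cluster i-epenthesis): /d/ and /k/ form a stop–stop cluster, so [i] is inserted between them. /jedkovebwuipufob/ → jedikovebwuipufob.
Rule 2 (high vowel syncope): /u/ is a high vowel flanked by voiceless consonants /p/ and /f/, so it deletes. /jedikovebwuipufob/ → jedikovebwuipfob.
Rule 3 (intervocalic spirantization): /d/ is a stop between vowels /e/ and /i/, so it spirantizes to the fricative [z]. /k/ is a stop between vowels /i/ and /o/, so it spirantizes to the fricative [x]. /jedikovebwuipfob/ → jezixovebwuipfob.
Rule 4 (final devoicing): /b/ is a voiced stop in word-final position, so it devoices to [p]. /jezixovebwuipfob/ → jezixovebwuipfop.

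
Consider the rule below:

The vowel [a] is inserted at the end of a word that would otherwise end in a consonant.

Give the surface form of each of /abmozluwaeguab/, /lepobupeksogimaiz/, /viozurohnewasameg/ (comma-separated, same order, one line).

abmozluwaeguaba, lepobupeksogimaiza, viozurohnewasamega

/abmozluwaeguab/: the form ends in the consonant /b/, so [a] is inserted word-finally. → [abmozluwaeguaba].
/lepobupeksogimaiz/: the form ends in the consonant /z/, so [a] is inserted word-finally. → [lepobupeksogimaiza].
/viozurohnewasameg/: the form ends in the consonant /g/, so [a] is inserted word-finally. → [viozurohnewasamega].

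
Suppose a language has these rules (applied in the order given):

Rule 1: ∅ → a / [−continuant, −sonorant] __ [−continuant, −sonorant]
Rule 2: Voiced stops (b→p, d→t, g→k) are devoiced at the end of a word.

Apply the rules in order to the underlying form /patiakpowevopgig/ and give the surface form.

Rule 1 (stop-cluster a-epenthesis): /k/ and /p/ form a stop–stop cluster, so [a] is inserted between them. /p/ and /g/ form a stop–stop cluster, so [a] is inserted between them. /patiakpowevopgig/ → patiakapowevopagig.
Rule 2 (final devoicing): /g/ is a voiced stop in word-final position, so it devoices to [k]. /patiakapowevopagig/ → patiakapowevopagik.

patiakapowevopagik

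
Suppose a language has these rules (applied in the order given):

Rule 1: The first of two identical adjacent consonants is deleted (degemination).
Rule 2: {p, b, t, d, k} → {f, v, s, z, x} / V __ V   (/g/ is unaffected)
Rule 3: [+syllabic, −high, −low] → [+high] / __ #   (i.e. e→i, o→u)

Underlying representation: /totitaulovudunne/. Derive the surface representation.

tosisaulovuzuni

Rule 1 (degemination): /nn/ is a geminate; the first /n/ deletes. /totitaulovudunne/ → totitaulovudune.
Rule 2 (intervocalic spirantization): /t/ is a stop between vowels /o/ and /i/, so it spirantizes to the fricative [s]. /t/ is a stop between vowels /i/ and /a/, so it spirantizes to the fricative [s]. /d/ is a stop between vowels /u/ and /u/, so it spirantizes to the fricative [z]. /totitaulovudune/ → tosisaulovuzune.
Rule 3 (final vowel raising): /e/ is a mid vowel in word-final position, so it raises to [i]. /tosisaulovuzune/ → tosisaulovuzuni.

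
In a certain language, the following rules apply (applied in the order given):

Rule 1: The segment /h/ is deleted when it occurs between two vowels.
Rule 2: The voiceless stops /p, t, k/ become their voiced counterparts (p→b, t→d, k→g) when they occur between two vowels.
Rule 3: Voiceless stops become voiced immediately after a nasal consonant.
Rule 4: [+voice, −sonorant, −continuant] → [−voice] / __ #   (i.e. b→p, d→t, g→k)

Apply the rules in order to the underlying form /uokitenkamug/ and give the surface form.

Rule 1 (intervocalic h-deletion): no segment meets the environment; /uokitenkamug/ is unchanged.
Rule 2 (intervocalic voicing): /k/ is a voiceless stop between vowels /o/ and /i/, so it voices to [g]. /t/ is a voiceless stop between vowels /i/ and /e/, so it voices to [d]. /uokitenkamug/ → uogidenkamug.
Rule 3 (post-nasal voicing): /k/ is a voiceless stop immediately after the nasal /n/, so it voices to [g]. /uogidenkamug/ → uogidengamug.
Rule 4 (final devoicing): /g/ is a voiced stop in word-final position, so it devoices to [k]. /uogidengamug/ → uogidengamuk.

uogidengamuk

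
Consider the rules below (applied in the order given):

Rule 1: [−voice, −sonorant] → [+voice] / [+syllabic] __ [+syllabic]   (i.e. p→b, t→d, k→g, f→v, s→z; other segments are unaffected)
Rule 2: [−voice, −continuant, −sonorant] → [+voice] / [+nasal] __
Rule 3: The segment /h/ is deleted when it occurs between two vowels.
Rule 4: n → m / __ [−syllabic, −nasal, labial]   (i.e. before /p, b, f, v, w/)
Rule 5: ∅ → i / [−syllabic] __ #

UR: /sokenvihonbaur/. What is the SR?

Rule 1 (intervocalic voicing): /k/ is a voiceless obstruent between vowels /o/ and /e/, so it voices to [g]. /sokenvihonbaur/ → sogenvihonbaur.
Rule 2 (post-nasal voicing): no segment meets the environment; /sogenvihonbaur/ is unchanged.
Rule 3 (intervocalic h-deletion): /h/ occurs between vowels /i/ and /o/, so it deletes. /sogenvihonbaur/ → sogenvionbaur.
Rule 4 (nasal place assimilation): /n/ precedes the labial consonant /v/, so it assimilates in place to [m]. /n/ precedes the labial consonant /b/, so it assimilates in place to [m]. /sogenvionbaur/ → sogemviombaur.
Rule 5 (final i-epenthesis): the form ends in the consonant /r/, so [i] is inserted word-finally. /sogemviombaur/ → sogemviombauri.

sogemviombauri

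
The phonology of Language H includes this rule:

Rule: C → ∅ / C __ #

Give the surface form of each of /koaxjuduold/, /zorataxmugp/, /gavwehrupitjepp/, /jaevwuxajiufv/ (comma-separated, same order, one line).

/koaxjuduold/: /d/ is the second consonant of a word-final cluster /ld/, so it deletes. → [koaxjuduol].
/zorataxmugp/: /p/ is the second consonant of a word-final cluster /gp/, so it deletes. → [zorataxmug].
/gavwehrupitjepp/: /p/ is the second consonant of a word-final cluster /pp/, so it deletes. → [gavwehrupitjep].
/jaevwuxajiufv/: /v/ is the second consonant of a word-final cluster /fv/, so it deletes. → [jaevwuxajiuf].

koaxjuduol, zorataxmug, gavwehrupitjep, jaevwuxajiuf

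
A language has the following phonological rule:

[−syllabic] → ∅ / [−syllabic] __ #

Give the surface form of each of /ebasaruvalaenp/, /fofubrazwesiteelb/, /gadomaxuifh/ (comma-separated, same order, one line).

ebasaruvalaen, fofubrazwesiteel, gadomaxuif

/ebasaruvalaenp/: /p/ is the second consonant of a word-final cluster /np/, so it deletes. → [ebasaruvalaen].
/fofubrazwesiteelb/: /b/ is the second consonant of a word-final cluster /lb/, so it deletes. → [fofubrazwesiteel].
/gadomaxuifh/: /h/ is the second consonant of a word-final cluster /fh/, so it deletes. → [gadomaxuif].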